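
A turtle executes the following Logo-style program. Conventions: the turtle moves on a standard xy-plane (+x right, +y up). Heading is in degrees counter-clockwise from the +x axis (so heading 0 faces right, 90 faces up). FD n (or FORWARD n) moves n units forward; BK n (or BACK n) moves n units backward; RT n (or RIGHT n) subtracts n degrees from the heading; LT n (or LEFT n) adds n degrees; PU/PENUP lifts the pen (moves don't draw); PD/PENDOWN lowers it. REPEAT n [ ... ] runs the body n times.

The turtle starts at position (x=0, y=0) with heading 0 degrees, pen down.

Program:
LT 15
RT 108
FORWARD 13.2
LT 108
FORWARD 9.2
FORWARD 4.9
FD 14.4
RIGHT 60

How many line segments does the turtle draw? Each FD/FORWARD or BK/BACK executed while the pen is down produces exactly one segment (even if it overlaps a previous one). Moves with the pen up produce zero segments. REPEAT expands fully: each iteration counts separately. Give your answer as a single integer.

Answer: 4

Derivation:
Executing turtle program step by step:
Start: pos=(0,0), heading=0, pen down
LT 15: heading 0 -> 15
RT 108: heading 15 -> 267
FD 13.2: (0,0) -> (-0.691,-13.182) [heading=267, draw]
LT 108: heading 267 -> 15
FD 9.2: (-0.691,-13.182) -> (8.196,-10.801) [heading=15, draw]
FD 4.9: (8.196,-10.801) -> (12.929,-9.533) [heading=15, draw]
FD 14.4: (12.929,-9.533) -> (26.838,-5.806) [heading=15, draw]
RT 60: heading 15 -> 315
Final: pos=(26.838,-5.806), heading=315, 4 segment(s) drawn
Segments drawn: 4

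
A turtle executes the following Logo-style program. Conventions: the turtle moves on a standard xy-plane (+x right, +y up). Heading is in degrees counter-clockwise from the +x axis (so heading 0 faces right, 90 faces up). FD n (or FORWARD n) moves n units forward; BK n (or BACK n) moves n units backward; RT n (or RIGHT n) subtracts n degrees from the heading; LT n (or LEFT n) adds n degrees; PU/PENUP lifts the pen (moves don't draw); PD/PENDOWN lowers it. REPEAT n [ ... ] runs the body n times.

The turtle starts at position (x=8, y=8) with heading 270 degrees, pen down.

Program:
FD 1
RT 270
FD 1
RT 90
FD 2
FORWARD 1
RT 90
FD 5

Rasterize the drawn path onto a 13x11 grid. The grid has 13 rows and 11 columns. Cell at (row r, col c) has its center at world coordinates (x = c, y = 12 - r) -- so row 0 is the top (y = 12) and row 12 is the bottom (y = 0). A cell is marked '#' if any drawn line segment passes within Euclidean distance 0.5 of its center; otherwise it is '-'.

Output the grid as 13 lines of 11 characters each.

Answer: -----------
-----------
-----------
-----------
--------#--
--------##-
---------#-
---------#-
----######-
-----------
-----------
-----------
-----------

Derivation:
Segment 0: (8,8) -> (8,7)
Segment 1: (8,7) -> (9,7)
Segment 2: (9,7) -> (9,5)
Segment 3: (9,5) -> (9,4)
Segment 4: (9,4) -> (4,4)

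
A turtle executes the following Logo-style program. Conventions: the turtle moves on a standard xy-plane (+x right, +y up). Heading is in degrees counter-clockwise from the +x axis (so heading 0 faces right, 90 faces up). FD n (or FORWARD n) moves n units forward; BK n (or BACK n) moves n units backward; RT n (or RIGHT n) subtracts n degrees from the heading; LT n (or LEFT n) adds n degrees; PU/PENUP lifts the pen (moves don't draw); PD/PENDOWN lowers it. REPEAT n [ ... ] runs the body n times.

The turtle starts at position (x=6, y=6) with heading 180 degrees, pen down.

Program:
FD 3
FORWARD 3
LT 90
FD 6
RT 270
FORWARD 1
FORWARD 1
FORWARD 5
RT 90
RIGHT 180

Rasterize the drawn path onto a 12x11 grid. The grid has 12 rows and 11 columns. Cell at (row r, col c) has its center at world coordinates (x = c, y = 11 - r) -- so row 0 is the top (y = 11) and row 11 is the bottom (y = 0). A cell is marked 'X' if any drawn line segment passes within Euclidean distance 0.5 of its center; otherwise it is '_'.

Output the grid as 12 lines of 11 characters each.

Segment 0: (6,6) -> (3,6)
Segment 1: (3,6) -> (0,6)
Segment 2: (0,6) -> (-0,0)
Segment 3: (-0,0) -> (1,0)
Segment 4: (1,0) -> (2,0)
Segment 5: (2,0) -> (7,0)

Answer: ___________
___________
___________
___________
___________
XXXXXXX____
X__________
X__________
X__________
X__________
X__________
XXXXXXXX___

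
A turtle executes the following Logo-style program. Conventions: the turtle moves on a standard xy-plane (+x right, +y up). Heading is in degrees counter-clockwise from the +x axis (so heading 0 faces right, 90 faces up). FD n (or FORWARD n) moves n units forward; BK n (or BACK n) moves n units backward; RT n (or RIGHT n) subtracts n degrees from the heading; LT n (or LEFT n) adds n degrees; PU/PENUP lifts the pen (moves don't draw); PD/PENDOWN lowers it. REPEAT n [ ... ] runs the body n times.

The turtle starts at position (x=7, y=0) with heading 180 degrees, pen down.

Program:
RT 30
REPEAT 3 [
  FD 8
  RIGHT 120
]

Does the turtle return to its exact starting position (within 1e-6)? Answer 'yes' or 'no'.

Executing turtle program step by step:
Start: pos=(7,0), heading=180, pen down
RT 30: heading 180 -> 150
REPEAT 3 [
  -- iteration 1/3 --
  FD 8: (7,0) -> (0.072,4) [heading=150, draw]
  RT 120: heading 150 -> 30
  -- iteration 2/3 --
  FD 8: (0.072,4) -> (7,8) [heading=30, draw]
  RT 120: heading 30 -> 270
  -- iteration 3/3 --
  FD 8: (7,8) -> (7,0) [heading=270, draw]
  RT 120: heading 270 -> 150
]
Final: pos=(7,0), heading=150, 3 segment(s) drawn

Start position: (7, 0)
Final position: (7, 0)
Distance = 0; < 1e-6 -> CLOSED

Answer: yes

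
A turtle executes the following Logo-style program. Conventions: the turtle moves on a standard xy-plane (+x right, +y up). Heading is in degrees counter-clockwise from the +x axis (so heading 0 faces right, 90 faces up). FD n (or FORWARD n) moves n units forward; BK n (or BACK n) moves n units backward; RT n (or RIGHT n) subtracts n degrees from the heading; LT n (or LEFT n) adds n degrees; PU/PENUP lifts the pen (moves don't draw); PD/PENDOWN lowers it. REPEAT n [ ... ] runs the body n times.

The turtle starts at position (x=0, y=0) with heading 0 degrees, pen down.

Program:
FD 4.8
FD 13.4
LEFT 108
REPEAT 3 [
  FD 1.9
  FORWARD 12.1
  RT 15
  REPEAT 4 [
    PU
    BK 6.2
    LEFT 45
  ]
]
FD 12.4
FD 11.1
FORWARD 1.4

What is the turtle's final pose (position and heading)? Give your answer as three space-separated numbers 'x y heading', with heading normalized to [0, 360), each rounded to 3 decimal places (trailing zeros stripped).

Executing turtle program step by step:
Start: pos=(0,0), heading=0, pen down
FD 4.8: (0,0) -> (4.8,0) [heading=0, draw]
FD 13.4: (4.8,0) -> (18.2,0) [heading=0, draw]
LT 108: heading 0 -> 108
REPEAT 3 [
  -- iteration 1/3 --
  FD 1.9: (18.2,0) -> (17.613,1.807) [heading=108, draw]
  FD 12.1: (17.613,1.807) -> (13.874,13.315) [heading=108, draw]
  RT 15: heading 108 -> 93
  REPEAT 4 [
    -- iteration 1/4 --
    PU: pen up
    BK 6.2: (13.874,13.315) -> (14.198,7.123) [heading=93, move]
    LT 45: heading 93 -> 138
    -- iteration 2/4 --
    PU: pen up
    BK 6.2: (14.198,7.123) -> (18.806,2.975) [heading=138, move]
    LT 45: heading 138 -> 183
    -- iteration 3/4 --
    PU: pen up
    BK 6.2: (18.806,2.975) -> (24.997,3.299) [heading=183, move]
    LT 45: heading 183 -> 228
    -- iteration 4/4 --
    PU: pen up
    BK 6.2: (24.997,3.299) -> (29.146,7.907) [heading=228, move]
    LT 45: heading 228 -> 273
  ]
  -- iteration 2/3 --
  FD 1.9: (29.146,7.907) -> (29.245,6.009) [heading=273, move]
  FD 12.1: (29.245,6.009) -> (29.879,-6.074) [heading=273, move]
  RT 15: heading 273 -> 258
  REPEAT 4 [
    -- iteration 1/4 --
    PU: pen up
    BK 6.2: (29.879,-6.074) -> (31.168,-0.01) [heading=258, move]
    LT 45: heading 258 -> 303
    -- iteration 2/4 --
    PU: pen up
    BK 6.2: (31.168,-0.01) -> (27.791,5.19) [heading=303, move]
    LT 45: heading 303 -> 348
    -- iteration 3/4 --
    PU: pen up
    BK 6.2: (27.791,5.19) -> (21.726,6.479) [heading=348, move]
    LT 45: heading 348 -> 33
    -- iteration 4/4 --
    PU: pen up
    BK 6.2: (21.726,6.479) -> (16.527,3.102) [heading=33, move]
    LT 45: heading 33 -> 78
  ]
  -- iteration 3/3 --
  FD 1.9: (16.527,3.102) -> (16.922,4.961) [heading=78, move]
  FD 12.1: (16.922,4.961) -> (19.437,16.796) [heading=78, move]
  RT 15: heading 78 -> 63
  REPEAT 4 [
    -- iteration 1/4 --
    PU: pen up
    BK 6.2: (19.437,16.796) -> (16.623,11.272) [heading=63, move]
    LT 45: heading 63 -> 108
    -- iteration 2/4 --
    PU: pen up
    BK 6.2: (16.623,11.272) -> (18.539,5.376) [heading=108, move]
    LT 45: heading 108 -> 153
    -- iteration 3/4 --
    PU: pen up
    BK 6.2: (18.539,5.376) -> (24.063,2.561) [heading=153, move]
    LT 45: heading 153 -> 198
    -- iteration 4/4 --
    PU: pen up
    BK 6.2: (24.063,2.561) -> (29.959,4.477) [heading=198, move]
    LT 45: heading 198 -> 243
  ]
]
FD 12.4: (29.959,4.477) -> (24.33,-6.572) [heading=243, move]
FD 11.1: (24.33,-6.572) -> (19.291,-16.462) [heading=243, move]
FD 1.4: (19.291,-16.462) -> (18.655,-17.709) [heading=243, move]
Final: pos=(18.655,-17.709), heading=243, 4 segment(s) drawn

Answer: 18.655 -17.709 243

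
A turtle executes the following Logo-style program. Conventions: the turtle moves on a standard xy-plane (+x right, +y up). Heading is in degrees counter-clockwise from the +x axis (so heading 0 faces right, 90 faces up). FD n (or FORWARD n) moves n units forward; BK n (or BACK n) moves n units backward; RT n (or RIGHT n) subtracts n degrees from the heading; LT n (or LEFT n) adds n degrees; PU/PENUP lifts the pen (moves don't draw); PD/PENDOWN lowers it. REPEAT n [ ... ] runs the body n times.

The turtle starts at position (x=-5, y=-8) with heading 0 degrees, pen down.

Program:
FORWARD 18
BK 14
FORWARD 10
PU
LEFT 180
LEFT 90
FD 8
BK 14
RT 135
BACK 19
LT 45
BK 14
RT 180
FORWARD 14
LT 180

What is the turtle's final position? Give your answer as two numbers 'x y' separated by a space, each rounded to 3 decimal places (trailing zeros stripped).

Executing turtle program step by step:
Start: pos=(-5,-8), heading=0, pen down
FD 18: (-5,-8) -> (13,-8) [heading=0, draw]
BK 14: (13,-8) -> (-1,-8) [heading=0, draw]
FD 10: (-1,-8) -> (9,-8) [heading=0, draw]
PU: pen up
LT 180: heading 0 -> 180
LT 90: heading 180 -> 270
FD 8: (9,-8) -> (9,-16) [heading=270, move]
BK 14: (9,-16) -> (9,-2) [heading=270, move]
RT 135: heading 270 -> 135
BK 19: (9,-2) -> (22.435,-15.435) [heading=135, move]
LT 45: heading 135 -> 180
BK 14: (22.435,-15.435) -> (36.435,-15.435) [heading=180, move]
RT 180: heading 180 -> 0
FD 14: (36.435,-15.435) -> (50.435,-15.435) [heading=0, move]
LT 180: heading 0 -> 180
Final: pos=(50.435,-15.435), heading=180, 3 segment(s) drawn

Answer: 50.435 -15.435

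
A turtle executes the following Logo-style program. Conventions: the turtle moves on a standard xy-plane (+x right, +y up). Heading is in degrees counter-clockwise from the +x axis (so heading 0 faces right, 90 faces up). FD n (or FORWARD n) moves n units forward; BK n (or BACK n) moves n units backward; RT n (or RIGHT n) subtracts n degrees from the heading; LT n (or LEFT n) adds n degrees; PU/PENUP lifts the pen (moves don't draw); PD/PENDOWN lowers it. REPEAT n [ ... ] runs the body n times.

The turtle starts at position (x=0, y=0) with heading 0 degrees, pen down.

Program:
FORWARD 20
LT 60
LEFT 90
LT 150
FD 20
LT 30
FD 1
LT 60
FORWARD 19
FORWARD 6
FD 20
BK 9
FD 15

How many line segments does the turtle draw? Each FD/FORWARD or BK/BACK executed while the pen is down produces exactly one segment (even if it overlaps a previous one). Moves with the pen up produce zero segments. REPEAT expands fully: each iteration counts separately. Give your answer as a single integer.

Executing turtle program step by step:
Start: pos=(0,0), heading=0, pen down
FD 20: (0,0) -> (20,0) [heading=0, draw]
LT 60: heading 0 -> 60
LT 90: heading 60 -> 150
LT 150: heading 150 -> 300
FD 20: (20,0) -> (30,-17.321) [heading=300, draw]
LT 30: heading 300 -> 330
FD 1: (30,-17.321) -> (30.866,-17.821) [heading=330, draw]
LT 60: heading 330 -> 30
FD 19: (30.866,-17.821) -> (47.321,-8.321) [heading=30, draw]
FD 6: (47.321,-8.321) -> (52.517,-5.321) [heading=30, draw]
FD 20: (52.517,-5.321) -> (69.837,4.679) [heading=30, draw]
BK 9: (69.837,4.679) -> (62.043,0.179) [heading=30, draw]
FD 15: (62.043,0.179) -> (75.033,7.679) [heading=30, draw]
Final: pos=(75.033,7.679), heading=30, 8 segment(s) drawn
Segments drawn: 8

Answer: 8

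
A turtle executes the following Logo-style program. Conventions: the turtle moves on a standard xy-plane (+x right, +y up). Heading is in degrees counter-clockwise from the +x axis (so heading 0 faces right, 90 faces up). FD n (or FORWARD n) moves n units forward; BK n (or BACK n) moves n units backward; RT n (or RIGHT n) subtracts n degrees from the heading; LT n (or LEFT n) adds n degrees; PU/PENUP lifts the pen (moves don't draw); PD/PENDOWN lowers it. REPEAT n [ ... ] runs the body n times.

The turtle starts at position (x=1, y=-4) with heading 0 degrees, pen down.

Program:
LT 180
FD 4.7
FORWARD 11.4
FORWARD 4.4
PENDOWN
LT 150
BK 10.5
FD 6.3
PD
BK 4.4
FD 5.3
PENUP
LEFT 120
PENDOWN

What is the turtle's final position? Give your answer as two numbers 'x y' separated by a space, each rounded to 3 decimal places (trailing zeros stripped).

Answer: -22.358 -2.35

Derivation:
Executing turtle program step by step:
Start: pos=(1,-4), heading=0, pen down
LT 180: heading 0 -> 180
FD 4.7: (1,-4) -> (-3.7,-4) [heading=180, draw]
FD 11.4: (-3.7,-4) -> (-15.1,-4) [heading=180, draw]
FD 4.4: (-15.1,-4) -> (-19.5,-4) [heading=180, draw]
PD: pen down
LT 150: heading 180 -> 330
BK 10.5: (-19.5,-4) -> (-28.593,1.25) [heading=330, draw]
FD 6.3: (-28.593,1.25) -> (-23.137,-1.9) [heading=330, draw]
PD: pen down
BK 4.4: (-23.137,-1.9) -> (-26.948,0.3) [heading=330, draw]
FD 5.3: (-26.948,0.3) -> (-22.358,-2.35) [heading=330, draw]
PU: pen up
LT 120: heading 330 -> 90
PD: pen down
Final: pos=(-22.358,-2.35), heading=90, 7 segment(s) drawn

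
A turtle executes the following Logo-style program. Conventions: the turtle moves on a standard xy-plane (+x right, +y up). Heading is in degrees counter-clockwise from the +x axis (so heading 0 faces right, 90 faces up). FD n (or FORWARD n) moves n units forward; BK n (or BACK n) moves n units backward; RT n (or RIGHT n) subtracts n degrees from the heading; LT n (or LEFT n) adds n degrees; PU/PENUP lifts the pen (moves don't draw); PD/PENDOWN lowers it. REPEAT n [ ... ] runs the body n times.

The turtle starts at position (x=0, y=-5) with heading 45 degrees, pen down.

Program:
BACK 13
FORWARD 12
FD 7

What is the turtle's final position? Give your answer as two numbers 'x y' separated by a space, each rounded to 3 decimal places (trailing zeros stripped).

Executing turtle program step by step:
Start: pos=(0,-5), heading=45, pen down
BK 13: (0,-5) -> (-9.192,-14.192) [heading=45, draw]
FD 12: (-9.192,-14.192) -> (-0.707,-5.707) [heading=45, draw]
FD 7: (-0.707,-5.707) -> (4.243,-0.757) [heading=45, draw]
Final: pos=(4.243,-0.757), heading=45, 3 segment(s) drawn

Answer: 4.243 -0.757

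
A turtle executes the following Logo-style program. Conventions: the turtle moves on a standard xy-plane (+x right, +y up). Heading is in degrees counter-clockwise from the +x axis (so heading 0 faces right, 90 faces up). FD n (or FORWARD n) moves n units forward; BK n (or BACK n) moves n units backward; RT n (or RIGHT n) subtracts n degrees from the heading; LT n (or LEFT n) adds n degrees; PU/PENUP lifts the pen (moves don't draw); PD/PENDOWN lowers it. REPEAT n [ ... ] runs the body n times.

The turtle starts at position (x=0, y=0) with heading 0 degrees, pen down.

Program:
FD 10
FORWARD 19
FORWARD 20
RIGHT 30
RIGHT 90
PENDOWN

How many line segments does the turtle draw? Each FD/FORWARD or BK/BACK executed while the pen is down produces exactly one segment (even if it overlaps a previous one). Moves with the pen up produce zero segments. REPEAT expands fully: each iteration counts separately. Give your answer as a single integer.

Executing turtle program step by step:
Start: pos=(0,0), heading=0, pen down
FD 10: (0,0) -> (10,0) [heading=0, draw]
FD 19: (10,0) -> (29,0) [heading=0, draw]
FD 20: (29,0) -> (49,0) [heading=0, draw]
RT 30: heading 0 -> 330
RT 90: heading 330 -> 240
PD: pen down
Final: pos=(49,0), heading=240, 3 segment(s) drawn
Segments drawn: 3

Answer: 3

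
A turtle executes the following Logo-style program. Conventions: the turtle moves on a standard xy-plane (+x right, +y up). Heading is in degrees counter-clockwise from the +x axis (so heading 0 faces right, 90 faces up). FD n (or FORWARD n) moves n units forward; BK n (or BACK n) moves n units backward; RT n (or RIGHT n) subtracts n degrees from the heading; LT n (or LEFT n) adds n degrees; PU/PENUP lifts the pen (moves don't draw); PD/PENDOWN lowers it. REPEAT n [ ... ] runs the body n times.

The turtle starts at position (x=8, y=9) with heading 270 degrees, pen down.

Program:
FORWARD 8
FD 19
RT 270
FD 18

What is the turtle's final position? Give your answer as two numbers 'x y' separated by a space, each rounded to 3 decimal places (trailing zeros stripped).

Answer: 26 -18

Derivation:
Executing turtle program step by step:
Start: pos=(8,9), heading=270, pen down
FD 8: (8,9) -> (8,1) [heading=270, draw]
FD 19: (8,1) -> (8,-18) [heading=270, draw]
RT 270: heading 270 -> 0
FD 18: (8,-18) -> (26,-18) [heading=0, draw]
Final: pos=(26,-18), heading=0, 3 segment(s) drawn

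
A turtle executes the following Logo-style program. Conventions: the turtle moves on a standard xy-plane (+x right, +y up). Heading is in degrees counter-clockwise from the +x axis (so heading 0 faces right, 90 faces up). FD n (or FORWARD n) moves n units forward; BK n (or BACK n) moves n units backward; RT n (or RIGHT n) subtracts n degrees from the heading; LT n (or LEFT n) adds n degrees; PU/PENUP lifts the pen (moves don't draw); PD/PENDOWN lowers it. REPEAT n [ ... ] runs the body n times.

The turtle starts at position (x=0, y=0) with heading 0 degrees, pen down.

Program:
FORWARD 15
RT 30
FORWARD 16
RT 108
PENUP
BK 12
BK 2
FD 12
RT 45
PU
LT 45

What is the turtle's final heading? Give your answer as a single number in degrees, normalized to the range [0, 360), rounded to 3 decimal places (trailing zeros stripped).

Answer: 222

Derivation:
Executing turtle program step by step:
Start: pos=(0,0), heading=0, pen down
FD 15: (0,0) -> (15,0) [heading=0, draw]
RT 30: heading 0 -> 330
FD 16: (15,0) -> (28.856,-8) [heading=330, draw]
RT 108: heading 330 -> 222
PU: pen up
BK 12: (28.856,-8) -> (37.774,0.03) [heading=222, move]
BK 2: (37.774,0.03) -> (39.26,1.368) [heading=222, move]
FD 12: (39.26,1.368) -> (30.343,-6.662) [heading=222, move]
RT 45: heading 222 -> 177
PU: pen up
LT 45: heading 177 -> 222
Final: pos=(30.343,-6.662), heading=222, 2 segment(s) drawn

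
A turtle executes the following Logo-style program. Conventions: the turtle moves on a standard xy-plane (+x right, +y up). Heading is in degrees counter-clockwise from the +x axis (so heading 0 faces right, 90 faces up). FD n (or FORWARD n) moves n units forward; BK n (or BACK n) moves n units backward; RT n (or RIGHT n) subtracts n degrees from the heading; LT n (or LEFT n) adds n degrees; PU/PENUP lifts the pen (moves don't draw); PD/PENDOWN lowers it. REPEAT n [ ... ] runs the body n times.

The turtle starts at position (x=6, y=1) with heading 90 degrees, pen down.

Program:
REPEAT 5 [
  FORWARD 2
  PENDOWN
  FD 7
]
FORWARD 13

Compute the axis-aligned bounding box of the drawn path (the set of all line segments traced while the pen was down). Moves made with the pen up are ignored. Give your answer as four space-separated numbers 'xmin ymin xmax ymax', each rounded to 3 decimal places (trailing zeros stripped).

Answer: 6 1 6 59

Derivation:
Executing turtle program step by step:
Start: pos=(6,1), heading=90, pen down
REPEAT 5 [
  -- iteration 1/5 --
  FD 2: (6,1) -> (6,3) [heading=90, draw]
  PD: pen down
  FD 7: (6,3) -> (6,10) [heading=90, draw]
  -- iteration 2/5 --
  FD 2: (6,10) -> (6,12) [heading=90, draw]
  PD: pen down
  FD 7: (6,12) -> (6,19) [heading=90, draw]
  -- iteration 3/5 --
  FD 2: (6,19) -> (6,21) [heading=90, draw]
  PD: pen down
  FD 7: (6,21) -> (6,28) [heading=90, draw]
  -- iteration 4/5 --
  FD 2: (6,28) -> (6,30) [heading=90, draw]
  PD: pen down
  FD 7: (6,30) -> (6,37) [heading=90, draw]
  -- iteration 5/5 --
  FD 2: (6,37) -> (6,39) [heading=90, draw]
  PD: pen down
  FD 7: (6,39) -> (6,46) [heading=90, draw]
]
FD 13: (6,46) -> (6,59) [heading=90, draw]
Final: pos=(6,59), heading=90, 11 segment(s) drawn

Segment endpoints: x in {6, 6}, y in {1, 3, 10, 12, 19, 21, 28, 30, 37, 39, 46, 59}
xmin=6, ymin=1, xmax=6, ymax=59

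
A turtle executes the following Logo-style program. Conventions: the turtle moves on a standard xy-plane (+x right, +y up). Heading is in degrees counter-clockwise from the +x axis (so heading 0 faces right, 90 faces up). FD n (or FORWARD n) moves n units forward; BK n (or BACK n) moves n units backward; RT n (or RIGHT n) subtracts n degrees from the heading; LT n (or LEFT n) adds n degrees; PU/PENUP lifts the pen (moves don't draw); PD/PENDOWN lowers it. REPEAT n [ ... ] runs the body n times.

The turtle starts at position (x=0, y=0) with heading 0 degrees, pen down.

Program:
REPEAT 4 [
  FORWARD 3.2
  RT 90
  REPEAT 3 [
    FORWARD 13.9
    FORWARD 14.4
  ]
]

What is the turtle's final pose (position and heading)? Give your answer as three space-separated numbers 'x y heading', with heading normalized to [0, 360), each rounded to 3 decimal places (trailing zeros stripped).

Answer: 0 0 0

Derivation:
Executing turtle program step by step:
Start: pos=(0,0), heading=0, pen down
REPEAT 4 [
  -- iteration 1/4 --
  FD 3.2: (0,0) -> (3.2,0) [heading=0, draw]
  RT 90: heading 0 -> 270
  REPEAT 3 [
    -- iteration 1/3 --
    FD 13.9: (3.2,0) -> (3.2,-13.9) [heading=270, draw]
    FD 14.4: (3.2,-13.9) -> (3.2,-28.3) [heading=270, draw]
    -- iteration 2/3 --
    FD 13.9: (3.2,-28.3) -> (3.2,-42.2) [heading=270, draw]
    FD 14.4: (3.2,-42.2) -> (3.2,-56.6) [heading=270, draw]
    -- iteration 3/3 --
    FD 13.9: (3.2,-56.6) -> (3.2,-70.5) [heading=270, draw]
    FD 14.4: (3.2,-70.5) -> (3.2,-84.9) [heading=270, draw]
  ]
  -- iteration 2/4 --
  FD 3.2: (3.2,-84.9) -> (3.2,-88.1) [heading=270, draw]
  RT 90: heading 270 -> 180
  REPEAT 3 [
    -- iteration 1/3 --
    FD 13.9: (3.2,-88.1) -> (-10.7,-88.1) [heading=180, draw]
    FD 14.4: (-10.7,-88.1) -> (-25.1,-88.1) [heading=180, draw]
    -- iteration 2/3 --
    FD 13.9: (-25.1,-88.1) -> (-39,-88.1) [heading=180, draw]
    FD 14.4: (-39,-88.1) -> (-53.4,-88.1) [heading=180, draw]
    -- iteration 3/3 --
    FD 13.9: (-53.4,-88.1) -> (-67.3,-88.1) [heading=180, draw]
    FD 14.4: (-67.3,-88.1) -> (-81.7,-88.1) [heading=180, draw]
  ]
  -- iteration 3/4 --
  FD 3.2: (-81.7,-88.1) -> (-84.9,-88.1) [heading=180, draw]
  RT 90: heading 180 -> 90
  REPEAT 3 [
    -- iteration 1/3 --
    FD 13.9: (-84.9,-88.1) -> (-84.9,-74.2) [heading=90, draw]
    FD 14.4: (-84.9,-74.2) -> (-84.9,-59.8) [heading=90, draw]
    -- iteration 2/3 --
    FD 13.9: (-84.9,-59.8) -> (-84.9,-45.9) [heading=90, draw]
    FD 14.4: (-84.9,-45.9) -> (-84.9,-31.5) [heading=90, draw]
    -- iteration 3/3 --
    FD 13.9: (-84.9,-31.5) -> (-84.9,-17.6) [heading=90, draw]
    FD 14.4: (-84.9,-17.6) -> (-84.9,-3.2) [heading=90, draw]
  ]
  -- iteration 4/4 --
  FD 3.2: (-84.9,-3.2) -> (-84.9,0) [heading=90, draw]
  RT 90: heading 90 -> 0
  REPEAT 3 [
    -- iteration 1/3 --
    FD 13.9: (-84.9,0) -> (-71,0) [heading=0, draw]
    FD 14.4: (-71,0) -> (-56.6,0) [heading=0, draw]
    -- iteration 2/3 --
    FD 13.9: (-56.6,0) -> (-42.7,0) [heading=0, draw]
    FD 14.4: (-42.7,0) -> (-28.3,0) [heading=0, draw]
    -- iteration 3/3 --
    FD 13.9: (-28.3,0) -> (-14.4,0) [heading=0, draw]
    FD 14.4: (-14.4,0) -> (0,0) [heading=0, draw]
  ]
]
Final: pos=(0,0), heading=0, 28 segment(s) drawn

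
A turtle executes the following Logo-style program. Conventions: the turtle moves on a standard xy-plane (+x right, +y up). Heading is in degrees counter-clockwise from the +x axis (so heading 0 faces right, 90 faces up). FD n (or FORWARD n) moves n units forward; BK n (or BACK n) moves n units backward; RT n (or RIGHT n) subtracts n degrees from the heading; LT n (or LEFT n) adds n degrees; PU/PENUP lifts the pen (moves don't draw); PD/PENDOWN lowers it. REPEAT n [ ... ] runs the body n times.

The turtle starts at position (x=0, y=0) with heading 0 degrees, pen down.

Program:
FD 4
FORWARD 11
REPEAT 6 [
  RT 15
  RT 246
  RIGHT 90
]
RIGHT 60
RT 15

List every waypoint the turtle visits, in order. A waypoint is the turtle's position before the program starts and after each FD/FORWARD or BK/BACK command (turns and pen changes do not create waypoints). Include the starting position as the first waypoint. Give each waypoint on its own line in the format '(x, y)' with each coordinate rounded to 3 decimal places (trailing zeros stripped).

Executing turtle program step by step:
Start: pos=(0,0), heading=0, pen down
FD 4: (0,0) -> (4,0) [heading=0, draw]
FD 11: (4,0) -> (15,0) [heading=0, draw]
REPEAT 6 [
  -- iteration 1/6 --
  RT 15: heading 0 -> 345
  RT 246: heading 345 -> 99
  RT 90: heading 99 -> 9
  -- iteration 2/6 --
  RT 15: heading 9 -> 354
  RT 246: heading 354 -> 108
  RT 90: heading 108 -> 18
  -- iteration 3/6 --
  RT 15: heading 18 -> 3
  RT 246: heading 3 -> 117
  RT 90: heading 117 -> 27
  -- iteration 4/6 --
  RT 15: heading 27 -> 12
  RT 246: heading 12 -> 126
  RT 90: heading 126 -> 36
  -- iteration 5/6 --
  RT 15: heading 36 -> 21
  RT 246: heading 21 -> 135
  RT 90: heading 135 -> 45
  -- iteration 6/6 --
  RT 15: heading 45 -> 30
  RT 246: heading 30 -> 144
  RT 90: heading 144 -> 54
]
RT 60: heading 54 -> 354
RT 15: heading 354 -> 339
Final: pos=(15,0), heading=339, 2 segment(s) drawn
Waypoints (3 total):
(0, 0)
(4, 0)
(15, 0)

Answer: (0, 0)
(4, 0)
(15, 0)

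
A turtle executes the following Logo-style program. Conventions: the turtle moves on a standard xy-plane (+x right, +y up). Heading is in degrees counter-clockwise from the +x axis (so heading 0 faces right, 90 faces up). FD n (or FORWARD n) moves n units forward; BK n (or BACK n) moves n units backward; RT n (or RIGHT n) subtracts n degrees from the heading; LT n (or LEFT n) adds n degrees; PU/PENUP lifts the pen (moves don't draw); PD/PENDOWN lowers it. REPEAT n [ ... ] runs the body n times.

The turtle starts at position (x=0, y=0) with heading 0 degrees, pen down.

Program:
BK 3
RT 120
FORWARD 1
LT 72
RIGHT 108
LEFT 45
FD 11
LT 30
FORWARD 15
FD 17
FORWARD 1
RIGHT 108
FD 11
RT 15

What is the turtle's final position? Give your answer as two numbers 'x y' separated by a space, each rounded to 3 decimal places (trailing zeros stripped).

Executing turtle program step by step:
Start: pos=(0,0), heading=0, pen down
BK 3: (0,0) -> (-3,0) [heading=0, draw]
RT 120: heading 0 -> 240
FD 1: (-3,0) -> (-3.5,-0.866) [heading=240, draw]
LT 72: heading 240 -> 312
RT 108: heading 312 -> 204
LT 45: heading 204 -> 249
FD 11: (-3.5,-0.866) -> (-7.442,-11.135) [heading=249, draw]
LT 30: heading 249 -> 279
FD 15: (-7.442,-11.135) -> (-5.096,-25.951) [heading=279, draw]
FD 17: (-5.096,-25.951) -> (-2.436,-42.741) [heading=279, draw]
FD 1: (-2.436,-42.741) -> (-2.28,-43.729) [heading=279, draw]
RT 108: heading 279 -> 171
FD 11: (-2.28,-43.729) -> (-13.144,-42.008) [heading=171, draw]
RT 15: heading 171 -> 156
Final: pos=(-13.144,-42.008), heading=156, 7 segment(s) drawn

Answer: -13.144 -42.008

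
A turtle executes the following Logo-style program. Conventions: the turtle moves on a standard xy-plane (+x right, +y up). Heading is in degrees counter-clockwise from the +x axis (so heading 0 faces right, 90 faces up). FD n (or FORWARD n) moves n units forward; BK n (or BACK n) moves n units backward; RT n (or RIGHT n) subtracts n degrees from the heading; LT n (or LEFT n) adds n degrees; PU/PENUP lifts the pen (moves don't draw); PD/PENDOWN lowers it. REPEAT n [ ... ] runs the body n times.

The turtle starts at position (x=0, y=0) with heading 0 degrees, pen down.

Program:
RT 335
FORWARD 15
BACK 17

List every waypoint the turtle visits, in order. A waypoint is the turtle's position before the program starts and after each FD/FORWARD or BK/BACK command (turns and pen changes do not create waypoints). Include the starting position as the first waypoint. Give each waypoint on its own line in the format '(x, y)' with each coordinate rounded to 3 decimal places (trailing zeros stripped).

Executing turtle program step by step:
Start: pos=(0,0), heading=0, pen down
RT 335: heading 0 -> 25
FD 15: (0,0) -> (13.595,6.339) [heading=25, draw]
BK 17: (13.595,6.339) -> (-1.813,-0.845) [heading=25, draw]
Final: pos=(-1.813,-0.845), heading=25, 2 segment(s) drawn
Waypoints (3 total):
(0, 0)
(13.595, 6.339)
(-1.813, -0.845)

Answer: (0, 0)
(13.595, 6.339)
(-1.813, -0.845)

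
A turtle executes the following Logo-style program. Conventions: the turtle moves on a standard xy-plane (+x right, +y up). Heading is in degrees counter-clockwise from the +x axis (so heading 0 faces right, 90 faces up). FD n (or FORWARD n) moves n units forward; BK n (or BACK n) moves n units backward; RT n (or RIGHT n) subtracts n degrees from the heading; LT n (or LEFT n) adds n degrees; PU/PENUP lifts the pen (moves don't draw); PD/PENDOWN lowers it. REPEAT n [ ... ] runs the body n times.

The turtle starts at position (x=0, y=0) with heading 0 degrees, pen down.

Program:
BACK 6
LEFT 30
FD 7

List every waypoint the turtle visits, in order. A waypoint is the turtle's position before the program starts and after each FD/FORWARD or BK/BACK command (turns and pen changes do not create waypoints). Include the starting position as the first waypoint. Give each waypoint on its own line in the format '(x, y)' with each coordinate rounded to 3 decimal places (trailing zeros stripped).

Answer: (0, 0)
(-6, 0)
(0.062, 3.5)

Derivation:
Executing turtle program step by step:
Start: pos=(0,0), heading=0, pen down
BK 6: (0,0) -> (-6,0) [heading=0, draw]
LT 30: heading 0 -> 30
FD 7: (-6,0) -> (0.062,3.5) [heading=30, draw]
Final: pos=(0.062,3.5), heading=30, 2 segment(s) drawn
Waypoints (3 total):
(0, 0)
(-6, 0)
(0.062, 3.5)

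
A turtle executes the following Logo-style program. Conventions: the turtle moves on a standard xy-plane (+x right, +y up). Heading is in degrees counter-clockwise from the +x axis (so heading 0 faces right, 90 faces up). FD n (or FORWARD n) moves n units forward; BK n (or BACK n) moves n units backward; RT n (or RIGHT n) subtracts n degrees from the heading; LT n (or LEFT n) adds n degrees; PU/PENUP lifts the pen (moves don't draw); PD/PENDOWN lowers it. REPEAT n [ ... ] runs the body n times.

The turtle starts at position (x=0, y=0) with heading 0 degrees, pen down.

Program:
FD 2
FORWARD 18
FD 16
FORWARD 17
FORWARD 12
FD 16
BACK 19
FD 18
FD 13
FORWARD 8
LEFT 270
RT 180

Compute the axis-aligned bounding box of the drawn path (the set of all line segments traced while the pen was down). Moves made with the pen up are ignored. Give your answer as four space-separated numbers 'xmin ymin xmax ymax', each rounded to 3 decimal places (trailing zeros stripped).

Executing turtle program step by step:
Start: pos=(0,0), heading=0, pen down
FD 2: (0,0) -> (2,0) [heading=0, draw]
FD 18: (2,0) -> (20,0) [heading=0, draw]
FD 16: (20,0) -> (36,0) [heading=0, draw]
FD 17: (36,0) -> (53,0) [heading=0, draw]
FD 12: (53,0) -> (65,0) [heading=0, draw]
FD 16: (65,0) -> (81,0) [heading=0, draw]
BK 19: (81,0) -> (62,0) [heading=0, draw]
FD 18: (62,0) -> (80,0) [heading=0, draw]
FD 13: (80,0) -> (93,0) [heading=0, draw]
FD 8: (93,0) -> (101,0) [heading=0, draw]
LT 270: heading 0 -> 270
RT 180: heading 270 -> 90
Final: pos=(101,0), heading=90, 10 segment(s) drawn

Segment endpoints: x in {0, 2, 20, 36, 53, 62, 65, 80, 81, 93, 101}, y in {0}
xmin=0, ymin=0, xmax=101, ymax=0

Answer: 0 0 101 0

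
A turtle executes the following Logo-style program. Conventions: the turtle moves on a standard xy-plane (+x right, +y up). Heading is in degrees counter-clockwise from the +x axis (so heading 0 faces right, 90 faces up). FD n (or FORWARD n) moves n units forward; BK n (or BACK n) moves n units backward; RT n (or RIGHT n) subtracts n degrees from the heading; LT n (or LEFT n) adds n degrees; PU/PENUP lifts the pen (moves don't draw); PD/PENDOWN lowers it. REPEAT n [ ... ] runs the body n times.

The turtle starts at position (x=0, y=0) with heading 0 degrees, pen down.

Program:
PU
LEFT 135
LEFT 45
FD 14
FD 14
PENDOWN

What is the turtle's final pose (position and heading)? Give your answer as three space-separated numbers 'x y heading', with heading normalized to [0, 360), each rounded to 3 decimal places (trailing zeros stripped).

Answer: -28 0 180

Derivation:
Executing turtle program step by step:
Start: pos=(0,0), heading=0, pen down
PU: pen up
LT 135: heading 0 -> 135
LT 45: heading 135 -> 180
FD 14: (0,0) -> (-14,0) [heading=180, move]
FD 14: (-14,0) -> (-28,0) [heading=180, move]
PD: pen down
Final: pos=(-28,0), heading=180, 0 segment(s) drawn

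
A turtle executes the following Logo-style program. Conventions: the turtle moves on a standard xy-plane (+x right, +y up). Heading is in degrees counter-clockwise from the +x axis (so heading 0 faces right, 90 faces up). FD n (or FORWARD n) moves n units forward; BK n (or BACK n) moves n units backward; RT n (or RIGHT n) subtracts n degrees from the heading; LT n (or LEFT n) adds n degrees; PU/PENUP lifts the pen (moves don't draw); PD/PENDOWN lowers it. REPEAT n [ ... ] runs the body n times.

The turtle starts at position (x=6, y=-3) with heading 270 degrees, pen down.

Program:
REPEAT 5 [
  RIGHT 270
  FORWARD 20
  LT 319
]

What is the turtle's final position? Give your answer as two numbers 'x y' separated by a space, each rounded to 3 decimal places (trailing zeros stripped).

Answer: 0.339 37.28

Derivation:
Executing turtle program step by step:
Start: pos=(6,-3), heading=270, pen down
REPEAT 5 [
  -- iteration 1/5 --
  RT 270: heading 270 -> 0
  FD 20: (6,-3) -> (26,-3) [heading=0, draw]
  LT 319: heading 0 -> 319
  -- iteration 2/5 --
  RT 270: heading 319 -> 49
  FD 20: (26,-3) -> (39.121,12.094) [heading=49, draw]
  LT 319: heading 49 -> 8
  -- iteration 3/5 --
  RT 270: heading 8 -> 98
  FD 20: (39.121,12.094) -> (36.338,31.9) [heading=98, draw]
  LT 319: heading 98 -> 57
  -- iteration 4/5 --
  RT 270: heading 57 -> 147
  FD 20: (36.338,31.9) -> (19.564,42.792) [heading=147, draw]
  LT 319: heading 147 -> 106
  -- iteration 5/5 --
  RT 270: heading 106 -> 196
  FD 20: (19.564,42.792) -> (0.339,37.28) [heading=196, draw]
  LT 319: heading 196 -> 155
]
Final: pos=(0.339,37.28), heading=155, 5 segment(s) drawn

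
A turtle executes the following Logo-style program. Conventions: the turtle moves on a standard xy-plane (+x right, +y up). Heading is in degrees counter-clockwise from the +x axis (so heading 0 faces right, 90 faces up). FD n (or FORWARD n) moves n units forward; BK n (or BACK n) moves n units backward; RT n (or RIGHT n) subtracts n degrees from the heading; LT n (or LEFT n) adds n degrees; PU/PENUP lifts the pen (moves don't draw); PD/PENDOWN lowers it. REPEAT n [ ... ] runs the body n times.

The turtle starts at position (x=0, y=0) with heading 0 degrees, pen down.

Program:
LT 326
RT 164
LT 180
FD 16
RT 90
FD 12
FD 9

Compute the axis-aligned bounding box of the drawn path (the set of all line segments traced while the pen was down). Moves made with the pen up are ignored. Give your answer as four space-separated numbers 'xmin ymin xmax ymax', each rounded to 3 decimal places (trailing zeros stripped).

Answer: 0 -24.916 15.217 0

Derivation:
Executing turtle program step by step:
Start: pos=(0,0), heading=0, pen down
LT 326: heading 0 -> 326
RT 164: heading 326 -> 162
LT 180: heading 162 -> 342
FD 16: (0,0) -> (15.217,-4.944) [heading=342, draw]
RT 90: heading 342 -> 252
FD 12: (15.217,-4.944) -> (11.509,-16.357) [heading=252, draw]
FD 9: (11.509,-16.357) -> (8.728,-24.916) [heading=252, draw]
Final: pos=(8.728,-24.916), heading=252, 3 segment(s) drawn

Segment endpoints: x in {0, 8.728, 11.509, 15.217}, y in {-24.916, -16.357, -4.944, 0}
xmin=0, ymin=-24.916, xmax=15.217, ymax=0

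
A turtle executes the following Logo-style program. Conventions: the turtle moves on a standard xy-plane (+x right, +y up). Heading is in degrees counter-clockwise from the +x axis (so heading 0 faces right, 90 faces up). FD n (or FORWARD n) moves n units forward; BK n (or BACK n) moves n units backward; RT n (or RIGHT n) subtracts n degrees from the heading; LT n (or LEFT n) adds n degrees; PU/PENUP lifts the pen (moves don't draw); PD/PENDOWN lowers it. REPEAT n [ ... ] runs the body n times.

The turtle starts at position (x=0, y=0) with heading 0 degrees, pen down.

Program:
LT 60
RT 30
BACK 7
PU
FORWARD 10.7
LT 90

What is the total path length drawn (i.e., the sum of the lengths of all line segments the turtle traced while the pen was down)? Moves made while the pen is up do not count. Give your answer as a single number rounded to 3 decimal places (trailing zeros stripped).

Executing turtle program step by step:
Start: pos=(0,0), heading=0, pen down
LT 60: heading 0 -> 60
RT 30: heading 60 -> 30
BK 7: (0,0) -> (-6.062,-3.5) [heading=30, draw]
PU: pen up
FD 10.7: (-6.062,-3.5) -> (3.204,1.85) [heading=30, move]
LT 90: heading 30 -> 120
Final: pos=(3.204,1.85), heading=120, 1 segment(s) drawn

Segment lengths:
  seg 1: (0,0) -> (-6.062,-3.5), length = 7
Total = 7

Answer: 7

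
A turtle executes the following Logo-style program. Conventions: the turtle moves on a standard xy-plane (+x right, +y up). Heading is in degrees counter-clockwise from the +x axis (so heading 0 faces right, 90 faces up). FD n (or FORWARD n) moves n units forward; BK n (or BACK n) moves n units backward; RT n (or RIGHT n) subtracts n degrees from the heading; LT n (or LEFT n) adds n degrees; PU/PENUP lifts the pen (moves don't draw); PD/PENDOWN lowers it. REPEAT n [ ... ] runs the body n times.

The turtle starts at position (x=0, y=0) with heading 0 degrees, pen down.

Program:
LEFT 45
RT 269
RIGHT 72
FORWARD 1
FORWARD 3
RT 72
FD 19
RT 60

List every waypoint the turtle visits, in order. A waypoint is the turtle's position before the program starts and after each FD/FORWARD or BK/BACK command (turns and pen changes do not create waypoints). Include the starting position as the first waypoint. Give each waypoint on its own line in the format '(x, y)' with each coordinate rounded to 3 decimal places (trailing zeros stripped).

Executing turtle program step by step:
Start: pos=(0,0), heading=0, pen down
LT 45: heading 0 -> 45
RT 269: heading 45 -> 136
RT 72: heading 136 -> 64
FD 1: (0,0) -> (0.438,0.899) [heading=64, draw]
FD 3: (0.438,0.899) -> (1.753,3.595) [heading=64, draw]
RT 72: heading 64 -> 352
FD 19: (1.753,3.595) -> (20.569,0.951) [heading=352, draw]
RT 60: heading 352 -> 292
Final: pos=(20.569,0.951), heading=292, 3 segment(s) drawn
Waypoints (4 total):
(0, 0)
(0.438, 0.899)
(1.753, 3.595)
(20.569, 0.951)

Answer: (0, 0)
(0.438, 0.899)
(1.753, 3.595)
(20.569, 0.951)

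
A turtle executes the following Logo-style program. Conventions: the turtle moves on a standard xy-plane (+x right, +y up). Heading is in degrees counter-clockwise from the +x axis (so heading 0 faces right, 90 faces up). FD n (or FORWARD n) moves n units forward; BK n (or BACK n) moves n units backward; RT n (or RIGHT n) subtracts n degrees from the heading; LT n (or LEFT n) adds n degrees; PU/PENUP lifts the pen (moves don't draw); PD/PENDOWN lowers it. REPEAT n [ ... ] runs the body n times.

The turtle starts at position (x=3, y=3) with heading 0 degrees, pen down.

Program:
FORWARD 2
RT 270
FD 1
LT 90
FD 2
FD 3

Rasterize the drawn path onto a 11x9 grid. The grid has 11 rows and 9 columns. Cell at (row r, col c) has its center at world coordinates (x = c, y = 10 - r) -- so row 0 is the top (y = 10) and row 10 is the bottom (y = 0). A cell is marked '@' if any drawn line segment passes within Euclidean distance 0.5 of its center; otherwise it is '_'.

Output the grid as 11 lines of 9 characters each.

Answer: _________
_________
_________
_________
_________
_________
@@@@@@___
___@@@___
_________
_________
_________

Derivation:
Segment 0: (3,3) -> (5,3)
Segment 1: (5,3) -> (5,4)
Segment 2: (5,4) -> (3,4)
Segment 3: (3,4) -> (0,4)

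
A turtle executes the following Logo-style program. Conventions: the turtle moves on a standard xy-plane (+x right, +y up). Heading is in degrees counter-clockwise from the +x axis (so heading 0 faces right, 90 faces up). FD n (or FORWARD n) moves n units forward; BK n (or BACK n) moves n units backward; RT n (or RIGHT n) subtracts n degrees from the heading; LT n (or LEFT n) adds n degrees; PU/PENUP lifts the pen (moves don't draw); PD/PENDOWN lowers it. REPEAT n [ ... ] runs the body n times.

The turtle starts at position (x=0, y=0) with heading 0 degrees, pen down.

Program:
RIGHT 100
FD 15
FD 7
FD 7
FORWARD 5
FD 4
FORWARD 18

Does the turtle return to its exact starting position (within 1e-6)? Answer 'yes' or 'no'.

Answer: no

Derivation:
Executing turtle program step by step:
Start: pos=(0,0), heading=0, pen down
RT 100: heading 0 -> 260
FD 15: (0,0) -> (-2.605,-14.772) [heading=260, draw]
FD 7: (-2.605,-14.772) -> (-3.82,-21.666) [heading=260, draw]
FD 7: (-3.82,-21.666) -> (-5.036,-28.559) [heading=260, draw]
FD 5: (-5.036,-28.559) -> (-5.904,-33.483) [heading=260, draw]
FD 4: (-5.904,-33.483) -> (-6.599,-37.423) [heading=260, draw]
FD 18: (-6.599,-37.423) -> (-9.724,-55.149) [heading=260, draw]
Final: pos=(-9.724,-55.149), heading=260, 6 segment(s) drawn

Start position: (0, 0)
Final position: (-9.724, -55.149)
Distance = 56; >= 1e-6 -> NOT closed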